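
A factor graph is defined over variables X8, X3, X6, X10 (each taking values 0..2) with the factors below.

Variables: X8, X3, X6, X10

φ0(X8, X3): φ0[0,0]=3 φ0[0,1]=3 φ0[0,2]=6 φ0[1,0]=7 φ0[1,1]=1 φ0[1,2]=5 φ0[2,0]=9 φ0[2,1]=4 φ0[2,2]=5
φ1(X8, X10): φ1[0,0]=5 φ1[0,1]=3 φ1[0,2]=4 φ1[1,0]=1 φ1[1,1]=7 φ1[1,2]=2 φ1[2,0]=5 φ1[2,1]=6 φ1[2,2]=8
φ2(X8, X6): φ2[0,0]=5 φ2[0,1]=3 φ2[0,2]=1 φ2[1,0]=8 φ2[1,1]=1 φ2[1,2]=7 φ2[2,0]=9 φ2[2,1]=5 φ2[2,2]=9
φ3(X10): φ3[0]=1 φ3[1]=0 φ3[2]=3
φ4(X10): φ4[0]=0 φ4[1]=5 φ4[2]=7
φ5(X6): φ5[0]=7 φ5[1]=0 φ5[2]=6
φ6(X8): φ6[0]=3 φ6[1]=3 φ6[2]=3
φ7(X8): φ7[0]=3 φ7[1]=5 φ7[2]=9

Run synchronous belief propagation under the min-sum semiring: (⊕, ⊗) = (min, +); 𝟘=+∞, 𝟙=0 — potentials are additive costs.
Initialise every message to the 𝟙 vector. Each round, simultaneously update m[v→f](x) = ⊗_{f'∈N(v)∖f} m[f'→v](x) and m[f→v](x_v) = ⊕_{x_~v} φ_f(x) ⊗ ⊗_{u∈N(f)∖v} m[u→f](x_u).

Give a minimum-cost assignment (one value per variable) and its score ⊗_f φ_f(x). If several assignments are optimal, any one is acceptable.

init: all messages = 𝟙 over 3 values
r1 m[φ0→X8] = [3, 1, 4]
r1 m[φ0→X3] = [3, 1, 5]
r1 m[φ1→X8] = [3, 1, 5]
r1 m[φ1→X10] = [1, 3, 2]
r1 m[φ2→X8] = [1, 1, 5]
r1 m[φ2→X6] = [5, 1, 1]
r1 m[φ3→X10] = [1, 0, 3]
r1 m[φ4→X10] = [0, 5, 7]
r1 m[φ5→X6] = [7, 0, 6]
r1 m[φ6→X8] = [3, 3, 3]
r1 m[φ7→X8] = [3, 5, 9]
r1 m[X8→φ0] = [0, 0, 0]
r1 m[X8→φ1] = [0, 0, 0]
r1 m[X8→φ2] = [0, 0, 0]
r1 m[X8→φ6] = [0, 0, 0]
r1 m[X8→φ7] = [0, 0, 0]
r1 m[X3→φ0] = [0, 0, 0]
r1 m[X6→φ2] = [0, 0, 0]
r1 m[X6→φ5] = [0, 0, 0]
r1 m[X10→φ1] = [0, 0, 0]
r1 m[X10→φ3] = [0, 0, 0]
r1 m[X10→φ4] = [0, 0, 0]
r2 m[φ0→X8] = [3, 1, 4]
r2 m[φ0→X3] = [3, 1, 5]
r2 m[φ1→X8] = [3, 1, 5]
r2 m[φ1→X10] = [1, 3, 2]
r2 m[φ2→X8] = [1, 1, 5]
r2 m[φ2→X6] = [5, 1, 1]
r2 m[φ3→X10] = [1, 0, 3]
r2 m[φ4→X10] = [0, 5, 7]
r2 m[φ5→X6] = [7, 0, 6]
r2 m[φ6→X8] = [3, 3, 3]
r2 m[φ7→X8] = [3, 5, 9]
r2 m[X8→φ0] = [10, 10, 22]
r2 m[X8→φ1] = [10, 10, 21]
r2 m[X8→φ2] = [12, 10, 21]
r2 m[X8→φ6] = [10, 8, 23]
r2 m[X8→φ7] = [10, 6, 17]
r2 m[X3→φ0] = [0, 0, 0]
r2 m[X6→φ2] = [7, 0, 6]
r2 m[X6→φ5] = [5, 1, 1]
r2 m[X10→φ1] = [1, 5, 10]
r2 m[X10→φ3] = [1, 8, 9]
r2 m[X10→φ4] = [2, 3, 5]
r3 m[φ0→X8] = [3, 1, 4]
r3 m[φ0→X3] = [13, 11, 15]
r3 m[φ1→X8] = [6, 2, 6]
r3 m[φ1→X10] = [11, 13, 12]
r3 m[φ2→X8] = [3, 1, 5]
r3 m[φ2→X6] = [17, 11, 13]
r3 m[φ3→X10] = [1, 0, 3]
r3 m[φ4→X10] = [0, 5, 7]
r3 m[φ5→X6] = [7, 0, 6]
r3 m[φ6→X8] = [3, 3, 3]
r3 m[φ7→X8] = [3, 5, 9]
r3 m[X8→φ0] = [10, 10, 22]
r3 m[X8→φ1] = [10, 10, 21]
r3 m[X8→φ2] = [12, 10, 21]
r3 m[X8→φ6] = [10, 8, 23]
r3 m[X8→φ7] = [10, 6, 17]
r3 m[X3→φ0] = [0, 0, 0]
r3 m[X6→φ2] = [7, 0, 6]
r3 m[X6→φ5] = [5, 1, 1]
r3 m[X10→φ1] = [1, 5, 10]
r3 m[X10→φ3] = [1, 8, 9]
r3 m[X10→φ4] = [2, 3, 5]
r4 m[φ0→X8] = [3, 1, 4]
r4 m[φ0→X3] = [13, 11, 15]
r4 m[φ1→X8] = [6, 2, 6]
r4 m[φ1→X10] = [11, 13, 12]
r4 m[φ2→X8] = [3, 1, 5]
r4 m[φ2→X6] = [17, 11, 13]
r4 m[φ3→X10] = [1, 0, 3]
r4 m[φ4→X10] = [0, 5, 7]
r4 m[φ5→X6] = [7, 0, 6]
r4 m[φ6→X8] = [3, 3, 3]
r4 m[φ7→X8] = [3, 5, 9]
r4 m[X8→φ0] = [15, 11, 23]
r4 m[X8→φ1] = [12, 10, 21]
r4 m[X8→φ2] = [15, 11, 22]
r4 m[X8→φ6] = [15, 9, 24]
r4 m[X8→φ7] = [15, 7, 18]
r4 m[X3→φ0] = [0, 0, 0]
r4 m[X6→φ2] = [7, 0, 6]
r4 m[X6→φ5] = [17, 11, 13]
r4 m[X10→φ1] = [1, 5, 10]
r4 m[X10→φ3] = [11, 18, 19]
r4 m[X10→φ4] = [12, 13, 15]
r5 m[φ0→X8] = [3, 1, 4]
r5 m[φ0→X3] = [18, 12, 16]
r5 m[φ1→X8] = [6, 2, 6]
r5 m[φ1→X10] = [11, 15, 12]
r5 m[φ2→X8] = [3, 1, 5]
r5 m[φ2→X6] = [19, 12, 16]
r5 m[φ3→X10] = [1, 0, 3]
r5 m[φ4→X10] = [0, 5, 7]
r5 m[φ5→X6] = [7, 0, 6]
r5 m[φ6→X8] = [3, 3, 3]
r5 m[φ7→X8] = [3, 5, 9]
r5 m[X8→φ0] = [15, 11, 23]
r5 m[X8→φ1] = [12, 10, 21]
r5 m[X8→φ2] = [15, 11, 22]
r5 m[X8→φ6] = [15, 9, 24]
r5 m[X8→φ7] = [15, 7, 18]
r5 m[X3→φ0] = [0, 0, 0]
r5 m[X6→φ2] = [7, 0, 6]
r5 m[X6→φ5] = [17, 11, 13]
r5 m[X10→φ1] = [1, 5, 10]
r5 m[X10→φ3] = [11, 18, 19]
r5 m[X10→φ4] = [12, 13, 15]
r6 m[φ0→X8] = [3, 1, 4]
r6 m[φ0→X3] = [18, 12, 16]
r6 m[φ1→X8] = [6, 2, 6]
r6 m[φ1→X10] = [11, 15, 12]
r6 m[φ2→X8] = [3, 1, 5]
r6 m[φ2→X6] = [19, 12, 16]
r6 m[φ3→X10] = [1, 0, 3]
r6 m[φ4→X10] = [0, 5, 7]
r6 m[φ5→X6] = [7, 0, 6]
r6 m[φ6→X8] = [3, 3, 3]
r6 m[φ7→X8] = [3, 5, 9]
r6 m[X8→φ0] = [15, 11, 23]
r6 m[X8→φ1] = [12, 10, 21]
r6 m[X8→φ2] = [15, 11, 22]
r6 m[X8→φ6] = [15, 9, 24]
r6 m[X8→φ7] = [15, 7, 18]
r6 m[X3→φ0] = [0, 0, 0]
r6 m[X6→φ2] = [7, 0, 6]
r6 m[X6→φ5] = [19, 12, 16]
r6 m[X10→φ1] = [1, 5, 10]
r6 m[X10→φ3] = [11, 20, 19]
r6 m[X10→φ4] = [12, 15, 15]
r7 m[φ0→X8] = [3, 1, 4]
r7 m[φ0→X3] = [18, 12, 16]
r7 m[φ1→X8] = [6, 2, 6]
r7 m[φ1→X10] = [11, 15, 12]
r7 m[φ2→X8] = [3, 1, 5]
r7 m[φ2→X6] = [19, 12, 16]
r7 m[φ3→X10] = [1, 0, 3]
r7 m[φ4→X10] = [0, 5, 7]
r7 m[φ5→X6] = [7, 0, 6]
r7 m[φ6→X8] = [3, 3, 3]
r7 m[φ7→X8] = [3, 5, 9]
r7 m[X8→φ0] = [15, 11, 23]
r7 m[X8→φ1] = [12, 10, 21]
r7 m[X8→φ2] = [15, 11, 22]
r7 m[X8→φ6] = [15, 9, 24]
r7 m[X8→φ7] = [15, 7, 18]
r7 m[X3→φ0] = [0, 0, 0]
r7 m[X6→φ2] = [7, 0, 6]
r7 m[X6→φ5] = [19, 12, 16]
r7 m[X10→φ1] = [1, 5, 10]
r7 m[X10→φ3] = [11, 20, 19]
r7 m[X10→φ4] = [12, 15, 15]
fixed point reached at round 7
traceback from X8: (X8=1, X3=1, X6=1, X10=0), score=12

assignment: (X8=1, X3=1, X6=1, X10=0); score = 12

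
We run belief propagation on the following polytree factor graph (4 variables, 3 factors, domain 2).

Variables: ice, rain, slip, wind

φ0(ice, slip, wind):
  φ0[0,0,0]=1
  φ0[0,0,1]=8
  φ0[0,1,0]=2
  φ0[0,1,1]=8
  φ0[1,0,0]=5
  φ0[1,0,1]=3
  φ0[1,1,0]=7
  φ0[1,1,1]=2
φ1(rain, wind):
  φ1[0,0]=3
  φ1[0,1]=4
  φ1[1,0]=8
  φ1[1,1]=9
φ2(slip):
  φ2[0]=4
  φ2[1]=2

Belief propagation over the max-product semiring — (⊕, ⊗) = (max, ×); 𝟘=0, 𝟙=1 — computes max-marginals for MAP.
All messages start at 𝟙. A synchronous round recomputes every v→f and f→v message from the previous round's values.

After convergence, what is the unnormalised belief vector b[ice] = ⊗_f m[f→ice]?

init: all messages = 𝟙 over 2 values
r1 m[φ0→ice] = [8, 7]
r1 m[φ0→slip] = [8, 8]
r1 m[φ0→wind] = [7, 8]
r1 m[φ1→rain] = [4, 9]
r1 m[φ1→wind] = [8, 9]
r1 m[φ2→slip] = [4, 2]
r1 m[ice→φ0] = [1, 1]
r1 m[rain→φ1] = [1, 1]
r1 m[slip→φ0] = [1, 1]
r1 m[slip→φ2] = [1, 1]
r1 m[wind→φ0] = [1, 1]
r1 m[wind→φ1] = [1, 1]
r2 m[φ0→ice] = [8, 7]
r2 m[φ0→slip] = [8, 8]
r2 m[φ0→wind] = [7, 8]
r2 m[φ1→rain] = [4, 9]
r2 m[φ1→wind] = [8, 9]
r2 m[φ2→slip] = [4, 2]
r2 m[ice→φ0] = [1, 1]
r2 m[rain→φ1] = [1, 1]
r2 m[slip→φ0] = [4, 2]
r2 m[slip→φ2] = [8, 8]
r2 m[wind→φ0] = [8, 9]
r2 m[wind→φ1] = [7, 8]
r3 m[φ0→ice] = [288, 160]
r3 m[φ0→slip] = [72, 72]
r3 m[φ0→wind] = [20, 32]
r3 m[φ1→rain] = [32, 72]
r3 m[φ1→wind] = [8, 9]
r3 m[φ2→slip] = [4, 2]
r3 m[ice→φ0] = [1, 1]
r3 m[rain→φ1] = [1, 1]
r3 m[slip→φ0] = [4, 2]
r3 m[slip→φ2] = [8, 8]
r3 m[wind→φ0] = [8, 9]
r3 m[wind→φ1] = [7, 8]
r4 m[φ0→ice] = [288, 160]
r4 m[φ0→slip] = [72, 72]
r4 m[φ0→wind] = [20, 32]
r4 m[φ1→rain] = [32, 72]
r4 m[φ1→wind] = [8, 9]
r4 m[φ2→slip] = [4, 2]
r4 m[ice→φ0] = [1, 1]
r4 m[rain→φ1] = [1, 1]
r4 m[slip→φ0] = [4, 2]
r4 m[slip→φ2] = [72, 72]
r4 m[wind→φ0] = [8, 9]
r4 m[wind→φ1] = [20, 32]
r5 m[φ0→ice] = [288, 160]
r5 m[φ0→slip] = [72, 72]
r5 m[φ0→wind] = [20, 32]
r5 m[φ1→rain] = [128, 288]
r5 m[φ1→wind] = [8, 9]
r5 m[φ2→slip] = [4, 2]
r5 m[ice→φ0] = [1, 1]
r5 m[rain→φ1] = [1, 1]
r5 m[slip→φ0] = [4, 2]
r5 m[slip→φ2] = [72, 72]
r5 m[wind→φ0] = [8, 9]
r5 m[wind→φ1] = [20, 32]
r6 m[φ0→ice] = [288, 160]
r6 m[φ0→slip] = [72, 72]
r6 m[φ0→wind] = [20, 32]
r6 m[φ1→rain] = [128, 288]
r6 m[φ1→wind] = [8, 9]
r6 m[φ2→slip] = [4, 2]
r6 m[ice→φ0] = [1, 1]
r6 m[rain→φ1] = [1, 1]
r6 m[slip→φ0] = [4, 2]
r6 m[slip→φ2] = [72, 72]
r6 m[wind→φ0] = [8, 9]
r6 m[wind→φ1] = [20, 32]
fixed point reached at round 6
b[ice] = ⊗ incoming = [288, 160]

b[ice] = [288, 160]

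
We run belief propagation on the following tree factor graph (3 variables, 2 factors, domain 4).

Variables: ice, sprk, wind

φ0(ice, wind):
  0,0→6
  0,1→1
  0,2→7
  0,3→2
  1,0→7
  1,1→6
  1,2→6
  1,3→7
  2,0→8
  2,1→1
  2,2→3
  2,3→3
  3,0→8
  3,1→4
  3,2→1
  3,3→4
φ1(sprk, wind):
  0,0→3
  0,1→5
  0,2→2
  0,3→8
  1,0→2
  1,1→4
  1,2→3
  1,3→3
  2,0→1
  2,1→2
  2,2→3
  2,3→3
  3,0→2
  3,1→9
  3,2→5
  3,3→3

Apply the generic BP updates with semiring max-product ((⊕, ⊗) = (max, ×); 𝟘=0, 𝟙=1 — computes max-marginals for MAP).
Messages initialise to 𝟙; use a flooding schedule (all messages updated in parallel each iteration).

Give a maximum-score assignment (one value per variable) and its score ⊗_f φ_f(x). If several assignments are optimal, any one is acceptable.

assignment: (ice=1, sprk=0, wind=3); score = 56

init: all messages = 𝟙 over 4 values
r1 m[φ0→ice] = [7, 7, 8, 8]
r1 m[φ0→wind] = [8, 6, 7, 7]
r1 m[φ1→sprk] = [8, 4, 3, 9]
r1 m[φ1→wind] = [3, 9, 5, 8]
r1 m[ice→φ0] = [1, 1, 1, 1]
r1 m[sprk→φ1] = [1, 1, 1, 1]
r1 m[wind→φ0] = [1, 1, 1, 1]
r1 m[wind→φ1] = [1, 1, 1, 1]
r2 m[φ0→ice] = [7, 7, 8, 8]
r2 m[φ0→wind] = [8, 6, 7, 7]
r2 m[φ1→sprk] = [8, 4, 3, 9]
r2 m[φ1→wind] = [3, 9, 5, 8]
r2 m[ice→φ0] = [1, 1, 1, 1]
r2 m[sprk→φ1] = [1, 1, 1, 1]
r2 m[wind→φ0] = [3, 9, 5, 8]
r2 m[wind→φ1] = [8, 6, 7, 7]
r3 m[φ0→ice] = [35, 56, 24, 36]
r3 m[φ0→wind] = [8, 6, 7, 7]
r3 m[φ1→sprk] = [56, 24, 21, 54]
r3 m[φ1→wind] = [3, 9, 5, 8]
r3 m[ice→φ0] = [1, 1, 1, 1]
r3 m[sprk→φ1] = [1, 1, 1, 1]
r3 m[wind→φ0] = [3, 9, 5, 8]
r3 m[wind→φ1] = [8, 6, 7, 7]
r4 m[φ0→ice] = [35, 56, 24, 36]
r4 m[φ0→wind] = [8, 6, 7, 7]
r4 m[φ1→sprk] = [56, 24, 21, 54]
r4 m[φ1→wind] = [3, 9, 5, 8]
r4 m[ice→φ0] = [1, 1, 1, 1]
r4 m[sprk→φ1] = [1, 1, 1, 1]
r4 m[wind→φ0] = [3, 9, 5, 8]
r4 m[wind→φ1] = [8, 6, 7, 7]
fixed point reached at round 4
traceback from ice: (ice=1, sprk=0, wind=3), score=56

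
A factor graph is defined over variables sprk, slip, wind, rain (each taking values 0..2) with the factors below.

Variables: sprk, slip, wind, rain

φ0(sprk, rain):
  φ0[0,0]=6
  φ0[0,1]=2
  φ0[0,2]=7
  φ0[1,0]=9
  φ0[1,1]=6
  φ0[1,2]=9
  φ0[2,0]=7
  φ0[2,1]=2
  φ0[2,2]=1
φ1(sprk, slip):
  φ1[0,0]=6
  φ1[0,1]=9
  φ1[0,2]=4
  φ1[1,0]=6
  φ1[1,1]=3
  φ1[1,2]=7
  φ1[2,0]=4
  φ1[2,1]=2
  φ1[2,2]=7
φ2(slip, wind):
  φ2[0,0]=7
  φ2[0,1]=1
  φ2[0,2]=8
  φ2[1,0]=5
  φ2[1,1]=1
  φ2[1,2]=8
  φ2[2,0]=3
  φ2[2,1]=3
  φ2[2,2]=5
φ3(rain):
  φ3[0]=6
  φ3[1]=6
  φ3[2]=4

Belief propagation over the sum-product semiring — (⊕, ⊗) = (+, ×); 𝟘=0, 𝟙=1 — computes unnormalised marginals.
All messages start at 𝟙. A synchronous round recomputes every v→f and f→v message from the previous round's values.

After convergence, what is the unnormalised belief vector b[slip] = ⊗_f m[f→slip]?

b[slip] = [23104, 16492, 17512]

init: all messages = 𝟙 over 3 values
r1 m[φ0→sprk] = [15, 24, 10]
r1 m[φ0→rain] = [22, 10, 17]
r1 m[φ1→sprk] = [19, 16, 13]
r1 m[φ1→slip] = [16, 14, 18]
r1 m[φ2→slip] = [16, 14, 11]
r1 m[φ2→wind] = [15, 5, 21]
r1 m[φ3→rain] = [6, 6, 4]
r1 m[sprk→φ0] = [1, 1, 1]
r1 m[sprk→φ1] = [1, 1, 1]
r1 m[slip→φ1] = [1, 1, 1]
r1 m[slip→φ2] = [1, 1, 1]
r1 m[wind→φ2] = [1, 1, 1]
r1 m[rain→φ0] = [1, 1, 1]
r1 m[rain→φ3] = [1, 1, 1]
r2 m[φ0→sprk] = [15, 24, 10]
r2 m[φ0→rain] = [22, 10, 17]
r2 m[φ1→sprk] = [19, 16, 13]
r2 m[φ1→slip] = [16, 14, 18]
r2 m[φ2→slip] = [16, 14, 11]
r2 m[φ2→wind] = [15, 5, 21]
r2 m[φ3→rain] = [6, 6, 4]
r2 m[sprk→φ0] = [19, 16, 13]
r2 m[sprk→φ1] = [15, 24, 10]
r2 m[slip→φ1] = [16, 14, 11]
r2 m[slip→φ2] = [16, 14, 18]
r2 m[wind→φ2] = [1, 1, 1]
r2 m[rain→φ0] = [6, 6, 4]
r2 m[rain→φ3] = [22, 10, 17]
r3 m[φ0→sprk] = [76, 126, 58]
r3 m[φ0→rain] = [349, 160, 290]
r3 m[φ1→sprk] = [266, 215, 169]
r3 m[φ1→slip] = [274, 227, 298]
r3 m[φ2→slip] = [16, 14, 11]
r3 m[φ2→wind] = [236, 84, 330]
r3 m[φ3→rain] = [6, 6, 4]
r3 m[sprk→φ0] = [19, 16, 13]
r3 m[sprk→φ1] = [15, 24, 10]
r3 m[slip→φ1] = [16, 14, 11]
r3 m[slip→φ2] = [16, 14, 18]
r3 m[wind→φ2] = [1, 1, 1]
r3 m[rain→φ0] = [6, 6, 4]
r3 m[rain→φ3] = [22, 10, 17]
r4 m[φ0→sprk] = [76, 126, 58]
r4 m[φ0→rain] = [349, 160, 290]
r4 m[φ1→sprk] = [266, 215, 169]
r4 m[φ1→slip] = [274, 227, 298]
r4 m[φ2→slip] = [16, 14, 11]
r4 m[φ2→wind] = [236, 84, 330]
r4 m[φ3→rain] = [6, 6, 4]
r4 m[sprk→φ0] = [266, 215, 169]
r4 m[sprk→φ1] = [76, 126, 58]
r4 m[slip→φ1] = [16, 14, 11]
r4 m[slip→φ2] = [274, 227, 298]
r4 m[wind→φ2] = [1, 1, 1]
r4 m[rain→φ0] = [6, 6, 4]
r4 m[rain→φ3] = [349, 160, 290]
r5 m[φ0→sprk] = [76, 126, 58]
r5 m[φ0→rain] = [4714, 2160, 3966]
r5 m[φ1→sprk] = [266, 215, 169]
r5 m[φ1→slip] = [1444, 1178, 1592]
r5 m[φ2→slip] = [16, 14, 11]
r5 m[φ2→wind] = [3947, 1395, 5498]
r5 m[φ3→rain] = [6, 6, 4]
r5 m[sprk→φ0] = [266, 215, 169]
r5 m[sprk→φ1] = [76, 126, 58]
r5 m[slip→φ1] = [16, 14, 11]
r5 m[slip→φ2] = [274, 227, 298]
r5 m[wind→φ2] = [1, 1, 1]
r5 m[rain→φ0] = [6, 6, 4]
r5 m[rain→φ3] = [349, 160, 290]
r6 m[φ0→sprk] = [76, 126, 58]
r6 m[φ0→rain] = [4714, 2160, 3966]
r6 m[φ1→sprk] = [266, 215, 169]
r6 m[φ1→slip] = [1444, 1178, 1592]
r6 m[φ2→slip] = [16, 14, 11]
r6 m[φ2→wind] = [3947, 1395, 5498]
r6 m[φ3→rain] = [6, 6, 4]
r6 m[sprk→φ0] = [266, 215, 169]
r6 m[sprk→φ1] = [76, 126, 58]
r6 m[slip→φ1] = [16, 14, 11]
r6 m[slip→φ2] = [1444, 1178, 1592]
r6 m[wind→φ2] = [1, 1, 1]
r6 m[rain→φ0] = [6, 6, 4]
r6 m[rain→φ3] = [4714, 2160, 3966]
r7 m[φ0→sprk] = [76, 126, 58]
r7 m[φ0→rain] = [4714, 2160, 3966]
r7 m[φ1→sprk] = [266, 215, 169]
r7 m[φ1→slip] = [1444, 1178, 1592]
r7 m[φ2→slip] = [16, 14, 11]
r7 m[φ2→wind] = [20774, 7398, 28936]
r7 m[φ3→rain] = [6, 6, 4]
r7 m[sprk→φ0] = [266, 215, 169]
r7 m[sprk→φ1] = [76, 126, 58]
r7 m[slip→φ1] = [16, 14, 11]
r7 m[slip→φ2] = [1444, 1178, 1592]
r7 m[wind→φ2] = [1, 1, 1]
r7 m[rain→φ0] = [6, 6, 4]
r7 m[rain→φ3] = [4714, 2160, 3966]
r8 m[φ0→sprk] = [76, 126, 58]
r8 m[φ0→rain] = [4714, 2160, 3966]
r8 m[φ1→sprk] = [266, 215, 169]
r8 m[φ1→slip] = [1444, 1178, 1592]
r8 m[φ2→slip] = [16, 14, 11]
r8 m[φ2→wind] = [20774, 7398, 28936]
r8 m[φ3→rain] = [6, 6, 4]
r8 m[sprk→φ0] = [266, 215, 169]
r8 m[sprk→φ1] = [76, 126, 58]
r8 m[slip→φ1] = [16, 14, 11]
r8 m[slip→φ2] = [1444, 1178, 1592]
r8 m[wind→φ2] = [1, 1, 1]
r8 m[rain→φ0] = [6, 6, 4]
r8 m[rain→φ3] = [4714, 2160, 3966]
fixed point reached at round 8
b[slip] = ⊗ incoming = [23104, 16492, 17512]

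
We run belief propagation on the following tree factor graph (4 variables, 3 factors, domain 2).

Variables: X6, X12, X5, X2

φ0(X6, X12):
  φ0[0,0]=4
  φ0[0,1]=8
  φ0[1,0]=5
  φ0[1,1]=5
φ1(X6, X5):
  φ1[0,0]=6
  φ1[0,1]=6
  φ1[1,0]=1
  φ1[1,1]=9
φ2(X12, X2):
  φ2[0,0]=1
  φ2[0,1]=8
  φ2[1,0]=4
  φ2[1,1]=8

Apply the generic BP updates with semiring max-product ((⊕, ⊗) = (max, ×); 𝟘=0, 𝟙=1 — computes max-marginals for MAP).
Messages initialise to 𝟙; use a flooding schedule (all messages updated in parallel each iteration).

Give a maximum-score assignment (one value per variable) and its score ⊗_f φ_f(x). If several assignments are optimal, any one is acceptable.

assignment: (X6=0, X12=1, X5=0, X2=1); score = 384

init: all messages = 𝟙 over 2 values
r1 m[φ0→X6] = [8, 5]
r1 m[φ0→X12] = [5, 8]
r1 m[φ1→X6] = [6, 9]
r1 m[φ1→X5] = [6, 9]
r1 m[φ2→X12] = [8, 8]
r1 m[φ2→X2] = [4, 8]
r1 m[X6→φ0] = [1, 1]
r1 m[X6→φ1] = [1, 1]
r1 m[X12→φ0] = [1, 1]
r1 m[X12→φ2] = [1, 1]
r1 m[X5→φ1] = [1, 1]
r1 m[X2→φ2] = [1, 1]
r2 m[φ0→X6] = [8, 5]
r2 m[φ0→X12] = [5, 8]
r2 m[φ1→X6] = [6, 9]
r2 m[φ1→X5] = [6, 9]
r2 m[φ2→X12] = [8, 8]
r2 m[φ2→X2] = [4, 8]
r2 m[X6→φ0] = [6, 9]
r2 m[X6→φ1] = [8, 5]
r2 m[X12→φ0] = [8, 8]
r2 m[X12→φ2] = [5, 8]
r2 m[X5→φ1] = [1, 1]
r2 m[X2→φ2] = [1, 1]
r3 m[φ0→X6] = [64, 40]
r3 m[φ0→X12] = [45, 48]
r3 m[φ1→X6] = [6, 9]
r3 m[φ1→X5] = [48, 48]
r3 m[φ2→X12] = [8, 8]
r3 m[φ2→X2] = [32, 64]
r3 m[X6→φ0] = [6, 9]
r3 m[X6→φ1] = [8, 5]
r3 m[X12→φ0] = [8, 8]
r3 m[X12→φ2] = [5, 8]
r3 m[X5→φ1] = [1, 1]
r3 m[X2→φ2] = [1, 1]
r4 m[φ0→X6] = [64, 40]
r4 m[φ0→X12] = [45, 48]
r4 m[φ1→X6] = [6, 9]
r4 m[φ1→X5] = [48, 48]
r4 m[φ2→X12] = [8, 8]
r4 m[φ2→X2] = [32, 64]
r4 m[X6→φ0] = [6, 9]
r4 m[X6→φ1] = [64, 40]
r4 m[X12→φ0] = [8, 8]
r4 m[X12→φ2] = [45, 48]
r4 m[X5→φ1] = [1, 1]
r4 m[X2→φ2] = [1, 1]
r5 m[φ0→X6] = [64, 40]
r5 m[φ0→X12] = [45, 48]
r5 m[φ1→X6] = [6, 9]
r5 m[φ1→X5] = [384, 384]
r5 m[φ2→X12] = [8, 8]
r5 m[φ2→X2] = [192, 384]
r5 m[X6→φ0] = [6, 9]
r5 m[X6→φ1] = [64, 40]
r5 m[X12→φ0] = [8, 8]
r5 m[X12→φ2] = [45, 48]
r5 m[X5→φ1] = [1, 1]
r5 m[X2→φ2] = [1, 1]
r6 m[φ0→X6] = [64, 40]
r6 m[φ0→X12] = [45, 48]
r6 m[φ1→X6] = [6, 9]
r6 m[φ1→X5] = [384, 384]
r6 m[φ2→X12] = [8, 8]
r6 m[φ2→X2] = [192, 384]
r6 m[X6→φ0] = [6, 9]
r6 m[X6→φ1] = [64, 40]
r6 m[X12→φ0] = [8, 8]
r6 m[X12→φ2] = [45, 48]
r6 m[X5→φ1] = [1, 1]
r6 m[X2→φ2] = [1, 1]
fixed point reached at round 6
traceback from X6: (X6=0, X12=1, X5=0, X2=1), score=384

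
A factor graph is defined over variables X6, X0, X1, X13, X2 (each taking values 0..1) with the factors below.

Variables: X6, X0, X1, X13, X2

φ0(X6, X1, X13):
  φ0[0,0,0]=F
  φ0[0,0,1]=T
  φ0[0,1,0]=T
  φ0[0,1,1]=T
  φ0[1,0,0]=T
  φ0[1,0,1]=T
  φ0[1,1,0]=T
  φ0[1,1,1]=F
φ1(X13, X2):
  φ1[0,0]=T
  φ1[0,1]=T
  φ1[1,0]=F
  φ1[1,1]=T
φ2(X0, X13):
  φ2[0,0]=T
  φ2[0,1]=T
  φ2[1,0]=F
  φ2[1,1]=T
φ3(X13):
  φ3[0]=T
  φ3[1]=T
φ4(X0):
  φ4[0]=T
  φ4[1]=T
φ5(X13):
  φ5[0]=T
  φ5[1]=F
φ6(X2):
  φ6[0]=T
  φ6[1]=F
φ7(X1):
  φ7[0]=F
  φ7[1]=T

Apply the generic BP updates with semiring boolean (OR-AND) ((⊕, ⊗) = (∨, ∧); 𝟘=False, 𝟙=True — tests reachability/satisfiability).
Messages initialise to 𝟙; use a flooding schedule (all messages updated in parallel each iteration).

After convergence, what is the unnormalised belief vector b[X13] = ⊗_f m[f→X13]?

init: all messages = 𝟙 over 2 values
r1 m[φ0→X6] = [T, T]
r1 m[φ0→X1] = [T, T]
r1 m[φ0→X13] = [T, T]
r1 m[φ1→X13] = [T, T]
r1 m[φ1→X2] = [T, T]
r1 m[φ2→X0] = [T, T]
r1 m[φ2→X13] = [T, T]
r1 m[φ3→X13] = [T, T]
r1 m[φ4→X0] = [T, T]
r1 m[φ5→X13] = [T, F]
r1 m[φ6→X2] = [T, F]
r1 m[φ7→X1] = [F, T]
r1 m[X6→φ0] = [T, T]
r1 m[X0→φ2] = [T, T]
r1 m[X0→φ4] = [T, T]
r1 m[X1→φ0] = [T, T]
r1 m[X1→φ7] = [T, T]
r1 m[X13→φ0] = [T, T]
r1 m[X13→φ1] = [T, T]
r1 m[X13→φ2] = [T, T]
r1 m[X13→φ3] = [T, T]
r1 m[X13→φ5] = [T, T]
r1 m[X2→φ1] = [T, T]
r1 m[X2→φ6] = [T, T]
r2 m[φ0→X6] = [T, T]
r2 m[φ0→X1] = [T, T]
r2 m[φ0→X13] = [T, T]
r2 m[φ1→X13] = [T, T]
r2 m[φ1→X2] = [T, T]
r2 m[φ2→X0] = [T, T]
r2 m[φ2→X13] = [T, T]
r2 m[φ3→X13] = [T, T]
r2 m[φ4→X0] = [T, T]
r2 m[φ5→X13] = [T, F]
r2 m[φ6→X2] = [T, F]
r2 m[φ7→X1] = [F, T]
r2 m[X6→φ0] = [T, T]
r2 m[X0→φ2] = [T, T]
r2 m[X0→φ4] = [T, T]
r2 m[X1→φ0] = [F, T]
r2 m[X1→φ7] = [T, T]
r2 m[X13→φ0] = [T, F]
r2 m[X13→φ1] = [T, F]
r2 m[X13→φ2] = [T, F]
r2 m[X13→φ3] = [T, F]
r2 m[X13→φ5] = [T, T]
r2 m[X2→φ1] = [T, F]
r2 m[X2→φ6] = [T, T]
r3 m[φ0→X6] = [T, T]
r3 m[φ0→X1] = [T, T]
r3 m[φ0→X13] = [T, T]
r3 m[φ1→X13] = [T, F]
r3 m[φ1→X2] = [T, T]
r3 m[φ2→X0] = [T, F]
r3 m[φ2→X13] = [T, T]
r3 m[φ3→X13] = [T, T]
r3 m[φ4→X0] = [T, T]
r3 m[φ5→X13] = [T, F]
r3 m[φ6→X2] = [T, F]
r3 m[φ7→X1] = [F, T]
r3 m[X6→φ0] = [T, T]
r3 m[X0→φ2] = [T, T]
r3 m[X0→φ4] = [T, T]
r3 m[X1→φ0] = [F, T]
r3 m[X1→φ7] = [T, T]
r3 m[X13→φ0] = [T, F]
r3 m[X13→φ1] = [T, F]
r3 m[X13→φ2] = [T, F]
r3 m[X13→φ3] = [T, F]
r3 m[X13→φ5] = [T, T]
r3 m[X2→φ1] = [T, F]
r3 m[X2→φ6] = [T, T]
r4 m[φ0→X6] = [T, T]
r4 m[φ0→X1] = [T, T]
r4 m[φ0→X13] = [T, T]
r4 m[φ1→X13] = [T, F]
r4 m[φ1→X2] = [T, T]
r4 m[φ2→X0] = [T, F]
r4 m[φ2→X13] = [T, T]
r4 m[φ3→X13] = [T, T]
r4 m[φ4→X0] = [T, T]
r4 m[φ5→X13] = [T, F]
r4 m[φ6→X2] = [T, F]
r4 m[φ7→X1] = [F, T]
r4 m[X6→φ0] = [T, T]
r4 m[X0→φ2] = [T, T]
r4 m[X0→φ4] = [T, F]
r4 m[X1→φ0] = [F, T]
r4 m[X1→φ7] = [T, T]
r4 m[X13→φ0] = [T, F]
r4 m[X13→φ1] = [T, F]
r4 m[X13→φ2] = [T, F]
r4 m[X13→φ3] = [T, F]
r4 m[X13→φ5] = [T, F]
r4 m[X2→φ1] = [T, F]
r4 m[X2→φ6] = [T, T]
r5 m[φ0→X6] = [T, T]
r5 m[φ0→X1] = [T, T]
r5 m[φ0→X13] = [T, T]
r5 m[φ1→X13] = [T, F]
r5 m[φ1→X2] = [T, T]
r5 m[φ2→X0] = [T, F]
r5 m[φ2→X13] = [T, T]
r5 m[φ3→X13] = [T, T]
r5 m[φ4→X0] = [T, T]
r5 m[φ5→X13] = [T, F]
r5 m[φ6→X2] = [T, F]
r5 m[φ7→X1] = [F, T]
r5 m[X6→φ0] = [T, T]
r5 m[X0→φ2] = [T, T]
r5 m[X0→φ4] = [T, F]
r5 m[X1→φ0] = [F, T]
r5 m[X1→φ7] = [T, T]
r5 m[X13→φ0] = [T, F]
r5 m[X13→φ1] = [T, F]
r5 m[X13→φ2] = [T, F]
r5 m[X13→φ3] = [T, F]
r5 m[X13→φ5] = [T, F]
r5 m[X2→φ1] = [T, F]
r5 m[X2→φ6] = [T, T]
fixed point reached at round 5
b[X13] = ⊗ incoming = [T, F]

b[X13] = [T, F]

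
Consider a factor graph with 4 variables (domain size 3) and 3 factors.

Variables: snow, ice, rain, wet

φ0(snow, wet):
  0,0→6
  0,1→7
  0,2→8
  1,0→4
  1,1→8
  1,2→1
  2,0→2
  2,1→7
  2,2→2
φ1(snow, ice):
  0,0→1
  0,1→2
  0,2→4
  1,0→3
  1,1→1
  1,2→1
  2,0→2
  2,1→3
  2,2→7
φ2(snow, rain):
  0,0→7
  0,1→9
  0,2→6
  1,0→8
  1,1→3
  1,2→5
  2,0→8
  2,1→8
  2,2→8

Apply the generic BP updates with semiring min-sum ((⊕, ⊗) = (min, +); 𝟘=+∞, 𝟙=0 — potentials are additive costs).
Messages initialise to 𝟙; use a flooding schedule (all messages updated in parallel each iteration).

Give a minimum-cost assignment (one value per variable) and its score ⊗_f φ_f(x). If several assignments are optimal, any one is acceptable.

assignment: (snow=1, ice=1, rain=1, wet=2); score = 5

init: all messages = 𝟙 over 3 values
r1 m[φ0→snow] = [6, 1, 2]
r1 m[φ0→wet] = [2, 7, 1]
r1 m[φ1→snow] = [1, 1, 2]
r1 m[φ1→ice] = [1, 1, 1]
r1 m[φ2→snow] = [6, 3, 8]
r1 m[φ2→rain] = [7, 3, 5]
r1 m[snow→φ0] = [0, 0, 0]
r1 m[snow→φ1] = [0, 0, 0]
r1 m[snow→φ2] = [0, 0, 0]
r1 m[ice→φ1] = [0, 0, 0]
r1 m[rain→φ2] = [0, 0, 0]
r1 m[wet→φ0] = [0, 0, 0]
r2 m[φ0→snow] = [6, 1, 2]
r2 m[φ0→wet] = [2, 7, 1]
r2 m[φ1→snow] = [1, 1, 2]
r2 m[φ1→ice] = [1, 1, 1]
r2 m[φ2→snow] = [6, 3, 8]
r2 m[φ2→rain] = [7, 3, 5]
r2 m[snow→φ0] = [7, 4, 10]
r2 m[snow→φ1] = [12, 4, 10]
r2 m[snow→φ2] = [7, 2, 4]
r2 m[ice→φ1] = [0, 0, 0]
r2 m[rain→φ2] = [0, 0, 0]
r2 m[wet→φ0] = [0, 0, 0]
r3 m[φ0→snow] = [6, 1, 2]
r3 m[φ0→wet] = [8, 12, 5]
r3 m[φ1→snow] = [1, 1, 2]
r3 m[φ1→ice] = [7, 5, 5]
r3 m[φ2→snow] = [6, 3, 8]
r3 m[φ2→rain] = [10, 5, 7]
r3 m[snow→φ0] = [7, 4, 10]
r3 m[snow→φ1] = [12, 4, 10]
r3 m[snow→φ2] = [7, 2, 4]
r3 m[ice→φ1] = [0, 0, 0]
r3 m[rain→φ2] = [0, 0, 0]
r3 m[wet→φ0] = [0, 0, 0]
r4 m[φ0→snow] = [6, 1, 2]
r4 m[φ0→wet] = [8, 12, 5]
r4 m[φ1→snow] = [1, 1, 2]
r4 m[φ1→ice] = [7, 5, 5]
r4 m[φ2→snow] = [6, 3, 8]
r4 m[φ2→rain] = [10, 5, 7]
r4 m[snow→φ0] = [7, 4, 10]
r4 m[snow→φ1] = [12, 4, 10]
r4 m[snow→φ2] = [7, 2, 4]
r4 m[ice→φ1] = [0, 0, 0]
r4 m[rain→φ2] = [0, 0, 0]
r4 m[wet→φ0] = [0, 0, 0]
fixed point reached at round 4
traceback from snow: (snow=1, ice=1, rain=1, wet=2), score=5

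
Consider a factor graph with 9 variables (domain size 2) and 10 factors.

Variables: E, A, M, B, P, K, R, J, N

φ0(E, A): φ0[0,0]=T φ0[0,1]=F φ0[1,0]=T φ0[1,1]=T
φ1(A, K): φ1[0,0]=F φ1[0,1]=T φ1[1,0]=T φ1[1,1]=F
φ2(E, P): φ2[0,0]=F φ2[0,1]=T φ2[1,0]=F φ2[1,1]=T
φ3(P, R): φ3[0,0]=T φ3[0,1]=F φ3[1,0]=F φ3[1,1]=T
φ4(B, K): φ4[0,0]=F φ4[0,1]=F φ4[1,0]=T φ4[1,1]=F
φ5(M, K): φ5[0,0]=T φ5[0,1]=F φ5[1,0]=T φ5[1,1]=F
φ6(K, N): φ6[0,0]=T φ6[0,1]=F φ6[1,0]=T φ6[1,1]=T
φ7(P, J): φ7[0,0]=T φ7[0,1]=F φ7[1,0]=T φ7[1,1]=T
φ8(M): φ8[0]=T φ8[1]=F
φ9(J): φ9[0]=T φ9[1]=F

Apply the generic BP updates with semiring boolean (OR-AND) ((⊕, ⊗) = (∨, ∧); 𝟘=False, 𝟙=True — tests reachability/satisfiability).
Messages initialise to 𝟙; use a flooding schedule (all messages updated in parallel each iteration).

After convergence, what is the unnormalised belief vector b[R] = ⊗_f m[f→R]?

init: all messages = 𝟙 over 2 values
r1 m[φ0→E] = [T, T]
r1 m[φ0→A] = [T, T]
r1 m[φ1→A] = [T, T]
r1 m[φ1→K] = [T, T]
r1 m[φ2→E] = [T, T]
r1 m[φ2→P] = [F, T]
r1 m[φ3→P] = [T, T]
r1 m[φ3→R] = [T, T]
r1 m[φ4→B] = [F, T]
r1 m[φ4→K] = [T, F]
r1 m[φ5→M] = [T, T]
r1 m[φ5→K] = [T, F]
r1 m[φ6→K] = [T, T]
r1 m[φ6→N] = [T, T]
r1 m[φ7→P] = [T, T]
r1 m[φ7→J] = [T, T]
r1 m[φ8→M] = [T, F]
r1 m[φ9→J] = [T, F]
r1 m[E→φ0] = [T, T]
r1 m[E→φ2] = [T, T]
r1 m[A→φ0] = [T, T]
r1 m[A→φ1] = [T, T]
r1 m[M→φ5] = [T, T]
r1 m[M→φ8] = [T, T]
r1 m[B→φ4] = [T, T]
r1 m[P→φ2] = [T, T]
r1 m[P→φ3] = [T, T]
r1 m[P→φ7] = [T, T]
r1 m[K→φ1] = [T, T]
r1 m[K→φ4] = [T, T]
r1 m[K→φ5] = [T, T]
r1 m[K→φ6] = [T, T]
r1 m[R→φ3] = [T, T]
r1 m[J→φ7] = [T, T]
r1 m[J→φ9] = [T, T]
r1 m[N→φ6] = [T, T]
r2 m[φ0→E] = [T, T]
r2 m[φ0→A] = [T, T]
r2 m[φ1→A] = [T, T]
r2 m[φ1→K] = [T, T]
r2 m[φ2→E] = [T, T]
r2 m[φ2→P] = [F, T]
r2 m[φ3→P] = [T, T]
r2 m[φ3→R] = [T, T]
r2 m[φ4→B] = [F, T]
r2 m[φ4→K] = [T, F]
r2 m[φ5→M] = [T, T]
r2 m[φ5→K] = [T, F]
r2 m[φ6→K] = [T, T]
r2 m[φ6→N] = [T, T]
r2 m[φ7→P] = [T, T]
r2 m[φ7→J] = [T, T]
r2 m[φ8→M] = [T, F]
r2 m[φ9→J] = [T, F]
r2 m[E→φ0] = [T, T]
r2 m[E→φ2] = [T, T]
r2 m[A→φ0] = [T, T]
r2 m[A→φ1] = [T, T]
r2 m[M→φ5] = [T, F]
r2 m[M→φ8] = [T, T]
r2 m[B→φ4] = [T, T]
r2 m[P→φ2] = [T, T]
r2 m[P→φ3] = [F, T]
r2 m[P→φ7] = [F, T]
r2 m[K→φ1] = [T, F]
r2 m[K→φ4] = [T, F]
r2 m[K→φ5] = [T, F]
r2 m[K→φ6] = [T, F]
r2 m[R→φ3] = [T, T]
r2 m[J→φ7] = [T, F]
r2 m[J→φ9] = [T, T]
r2 m[N→φ6] = [T, T]
r3 m[φ0→E] = [T, T]
r3 m[φ0→A] = [T, T]
r3 m[φ1→A] = [F, T]
r3 m[φ1→K] = [T, T]
r3 m[φ2→E] = [T, T]
r3 m[φ2→P] = [F, T]
r3 m[φ3→P] = [T, T]
r3 m[φ3→R] = [F, T]
r3 m[φ4→B] = [F, T]
r3 m[φ4→K] = [T, F]
r3 m[φ5→M] = [T, T]
r3 m[φ5→K] = [T, F]
r3 m[φ6→K] = [T, T]
r3 m[φ6→N] = [T, F]
r3 m[φ7→P] = [T, T]
r3 m[φ7→J] = [T, T]
r3 m[φ8→M] = [T, F]
r3 m[φ9→J] = [T, F]
r3 m[E→φ0] = [T, T]
r3 m[E→φ2] = [T, T]
r3 m[A→φ0] = [T, T]
r3 m[A→φ1] = [T, T]
r3 m[M→φ5] = [T, F]
r3 m[M→φ8] = [T, T]
r3 m[B→φ4] = [T, T]
r3 m[P→φ2] = [T, T]
r3 m[P→φ3] = [F, T]
r3 m[P→φ7] = [F, T]
r3 m[K→φ1] = [T, F]
r3 m[K→φ4] = [T, F]
r3 m[K→φ5] = [T, F]
r3 m[K→φ6] = [T, F]
r3 m[R→φ3] = [T, T]
r3 m[J→φ7] = [T, F]
r3 m[J→φ9] = [T, T]
r3 m[N→φ6] = [T, T]
r4 m[φ0→E] = [T, T]
r4 m[φ0→A] = [T, T]
r4 m[φ1→A] = [F, T]
r4 m[φ1→K] = [T, T]
r4 m[φ2→E] = [T, T]
r4 m[φ2→P] = [F, T]
r4 m[φ3→P] = [T, T]
r4 m[φ3→R] = [F, T]
r4 m[φ4→B] = [F, T]
r4 m[φ4→K] = [T, F]
r4 m[φ5→M] = [T, T]
r4 m[φ5→K] = [T, F]
r4 m[φ6→K] = [T, T]
r4 m[φ6→N] = [T, F]
r4 m[φ7→P] = [T, T]
r4 m[φ7→J] = [T, T]
r4 m[φ8→M] = [T, F]
r4 m[φ9→J] = [T, F]
r4 m[E→φ0] = [T, T]
r4 m[E→φ2] = [T, T]
r4 m[A→φ0] = [F, T]
r4 m[A→φ1] = [T, T]
r4 m[M→φ5] = [T, F]
r4 m[M→φ8] = [T, T]
r4 m[B→φ4] = [T, T]
r4 m[P→φ2] = [T, T]
r4 m[P→φ3] = [F, T]
r4 m[P→φ7] = [F, T]
r4 m[K→φ1] = [T, F]
r4 m[K→φ4] = [T, F]
r4 m[K→φ5] = [T, F]
r4 m[K→φ6] = [T, F]
r4 m[R→φ3] = [T, T]
r4 m[J→φ7] = [T, F]
r4 m[J→φ9] = [T, T]
r4 m[N→φ6] = [T, T]
r5 m[φ0→E] = [F, T]
r5 m[φ0→A] = [T, T]
r5 m[φ1→A] = [F, T]
r5 m[φ1→K] = [T, T]
r5 m[φ2→E] = [T, T]
r5 m[φ2→P] = [F, T]
r5 m[φ3→P] = [T, T]
r5 m[φ3→R] = [F, T]
r5 m[φ4→B] = [F, T]
r5 m[φ4→K] = [T, F]
r5 m[φ5→M] = [T, T]
r5 m[φ5→K] = [T, F]
r5 m[φ6→K] = [T, T]
r5 m[φ6→N] = [T, F]
r5 m[φ7→P] = [T, T]
r5 m[φ7→J] = [T, T]
r5 m[φ8→M] = [T, F]
r5 m[φ9→J] = [T, F]
r5 m[E→φ0] = [T, T]
r5 m[E→φ2] = [T, T]
r5 m[A→φ0] = [F, T]
r5 m[A→φ1] = [T, T]
r5 m[M→φ5] = [T, F]
r5 m[M→φ8] = [T, T]
r5 m[B→φ4] = [T, T]
r5 m[P→φ2] = [T, T]
r5 m[P→φ3] = [F, T]
r5 m[P→φ7] = [F, T]
r5 m[K→φ1] = [T, F]
r5 m[K→φ4] = [T, F]
r5 m[K→φ5] = [T, F]
r5 m[K→φ6] = [T, F]
r5 m[R→φ3] = [T, T]
r5 m[J→φ7] = [T, F]
r5 m[J→φ9] = [T, T]
r5 m[N→φ6] = [T, T]
r6 m[φ0→E] = [F, T]
r6 m[φ0→A] = [T, T]
r6 m[φ1→A] = [F, T]
r6 m[φ1→K] = [T, T]
r6 m[φ2→E] = [T, T]
r6 m[φ2→P] = [F, T]
r6 m[φ3→P] = [T, T]
r6 m[φ3→R] = [F, T]
r6 m[φ4→B] = [F, T]
r6 m[φ4→K] = [T, F]
r6 m[φ5→M] = [T, T]
r6 m[φ5→K] = [T, F]
r6 m[φ6→K] = [T, T]
r6 m[φ6→N] = [T, F]
r6 m[φ7→P] = [T, T]
r6 m[φ7→J] = [T, T]
r6 m[φ8→M] = [T, F]
r6 m[φ9→J] = [T, F]
r6 m[E→φ0] = [T, T]
r6 m[E→φ2] = [F, T]
r6 m[A→φ0] = [F, T]
r6 m[A→φ1] = [T, T]
r6 m[M→φ5] = [T, F]
r6 m[M→φ8] = [T, T]
r6 m[B→φ4] = [T, T]
r6 m[P→φ2] = [T, T]
r6 m[P→φ3] = [F, T]
r6 m[P→φ7] = [F, T]
r6 m[K→φ1] = [T, F]
r6 m[K→φ4] = [T, F]
r6 m[K→φ5] = [T, F]
r6 m[K→φ6] = [T, F]
r6 m[R→φ3] = [T, T]
r6 m[J→φ7] = [T, F]
r6 m[J→φ9] = [T, T]
r6 m[N→φ6] = [T, T]
r7 m[φ0→E] = [F, T]
r7 m[φ0→A] = [T, T]
r7 m[φ1→A] = [F, T]
r7 m[φ1→K] = [T, T]
r7 m[φ2→E] = [T, T]
r7 m[φ2→P] = [F, T]
r7 m[φ3→P] = [T, T]
r7 m[φ3→R] = [F, T]
r7 m[φ4→B] = [F, T]
r7 m[φ4→K] = [T, F]
r7 m[φ5→M] = [T, T]
r7 m[φ5→K] = [T, F]
r7 m[φ6→K] = [T, T]
r7 m[φ6→N] = [T, F]
r7 m[φ7→P] = [T, T]
r7 m[φ7→J] = [T, T]
r7 m[φ8→M] = [T, F]
r7 m[φ9→J] = [T, F]
r7 m[E→φ0] = [T, T]
r7 m[E→φ2] = [F, T]
r7 m[A→φ0] = [F, T]
r7 m[A→φ1] = [T, T]
r7 m[M→φ5] = [T, F]
r7 m[M→φ8] = [T, T]
r7 m[B→φ4] = [T, T]
r7 m[P→φ2] = [T, T]
r7 m[P→φ3] = [F, T]
r7 m[P→φ7] = [F, T]
r7 m[K→φ1] = [T, F]
r7 m[K→φ4] = [T, F]
r7 m[K→φ5] = [T, F]
r7 m[K→φ6] = [T, F]
r7 m[R→φ3] = [T, T]
r7 m[J→φ7] = [T, F]
r7 m[J→φ9] = [T, T]
r7 m[N→φ6] = [T, T]
fixed point reached at round 7
b[R] = ⊗ incoming = [F, T]

b[R] = [F, T]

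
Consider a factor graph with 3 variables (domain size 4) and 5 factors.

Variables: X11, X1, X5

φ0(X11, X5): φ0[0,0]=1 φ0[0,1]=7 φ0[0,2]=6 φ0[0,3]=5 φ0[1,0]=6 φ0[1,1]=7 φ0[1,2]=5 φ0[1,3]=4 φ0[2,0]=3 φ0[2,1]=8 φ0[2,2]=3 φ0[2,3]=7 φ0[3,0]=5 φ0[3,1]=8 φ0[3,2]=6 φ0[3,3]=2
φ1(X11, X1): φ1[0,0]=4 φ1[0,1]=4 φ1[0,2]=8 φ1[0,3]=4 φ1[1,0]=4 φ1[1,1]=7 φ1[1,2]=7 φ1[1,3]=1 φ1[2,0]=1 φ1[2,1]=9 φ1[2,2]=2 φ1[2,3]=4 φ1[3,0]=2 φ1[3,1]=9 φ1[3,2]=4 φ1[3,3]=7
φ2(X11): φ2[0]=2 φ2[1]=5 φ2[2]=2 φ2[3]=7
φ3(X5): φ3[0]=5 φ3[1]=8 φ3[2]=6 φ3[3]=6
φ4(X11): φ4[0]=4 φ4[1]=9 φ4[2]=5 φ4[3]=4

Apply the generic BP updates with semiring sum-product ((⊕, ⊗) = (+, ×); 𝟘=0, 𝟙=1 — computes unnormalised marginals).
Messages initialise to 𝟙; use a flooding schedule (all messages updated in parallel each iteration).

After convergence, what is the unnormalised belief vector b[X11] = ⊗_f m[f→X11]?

b[X11] = [20320, 119700, 22240, 84392]

init: all messages = 𝟙 over 4 values
r1 m[φ0→X11] = [19, 22, 21, 21]
r1 m[φ0→X5] = [15, 30, 20, 18]
r1 m[φ1→X11] = [20, 19, 16, 22]
r1 m[φ1→X1] = [11, 29, 21, 16]
r1 m[φ2→X11] = [2, 5, 2, 7]
r1 m[φ3→X5] = [5, 8, 6, 6]
r1 m[φ4→X11] = [4, 9, 5, 4]
r1 m[X11→φ0] = [1, 1, 1, 1]
r1 m[X11→φ1] = [1, 1, 1, 1]
r1 m[X11→φ2] = [1, 1, 1, 1]
r1 m[X11→φ4] = [1, 1, 1, 1]
r1 m[X1→φ1] = [1, 1, 1, 1]
r1 m[X5→φ0] = [1, 1, 1, 1]
r1 m[X5→φ3] = [1, 1, 1, 1]
r2 m[φ0→X11] = [19, 22, 21, 21]
r2 m[φ0→X5] = [15, 30, 20, 18]
r2 m[φ1→X11] = [20, 19, 16, 22]
r2 m[φ1→X1] = [11, 29, 21, 16]
r2 m[φ2→X11] = [2, 5, 2, 7]
r2 m[φ3→X5] = [5, 8, 6, 6]
r2 m[φ4→X11] = [4, 9, 5, 4]
r2 m[X11→φ0] = [160, 855, 160, 616]
r2 m[X11→φ1] = [152, 990, 210, 588]
r2 m[X11→φ2] = [1520, 3762, 1680, 1848]
r2 m[X11→φ4] = [760, 2090, 672, 3234]
r2 m[X1→φ1] = [1, 1, 1, 1]
r2 m[X5→φ0] = [5, 8, 6, 6]
r2 m[X5→φ3] = [15, 30, 20, 18]
r3 m[φ0→X11] = [127, 140, 139, 137]
r3 m[φ0→X5] = [8850, 13313, 9411, 6572]
r3 m[φ1→X11] = [20, 19, 16, 22]
r3 m[φ1→X1] = [5954, 14720, 10918, 6554]
r3 m[φ2→X11] = [2, 5, 2, 7]
r3 m[φ3→X5] = [5, 8, 6, 6]
r3 m[φ4→X11] = [4, 9, 5, 4]
r3 m[X11→φ0] = [160, 855, 160, 616]
r3 m[X11→φ1] = [152, 990, 210, 588]
r3 m[X11→φ2] = [1520, 3762, 1680, 1848]
r3 m[X11→φ4] = [760, 2090, 672, 3234]
r3 m[X1→φ1] = [1, 1, 1, 1]
r3 m[X5→φ0] = [5, 8, 6, 6]
r3 m[X5→φ3] = [15, 30, 20, 18]
r4 m[φ0→X11] = [127, 140, 139, 137]
r4 m[φ0→X5] = [8850, 13313, 9411, 6572]
r4 m[φ1→X11] = [20, 19, 16, 22]
r4 m[φ1→X1] = [5954, 14720, 10918, 6554]
r4 m[φ2→X11] = [2, 5, 2, 7]
r4 m[φ3→X5] = [5, 8, 6, 6]
r4 m[φ4→X11] = [4, 9, 5, 4]
r4 m[X11→φ0] = [160, 855, 160, 616]
r4 m[X11→φ1] = [1016, 6300, 1390, 3836]
r4 m[X11→φ2] = [10160, 23940, 11120, 12056]
r4 m[X11→φ4] = [5080, 13300, 4448, 21098]
r4 m[X1→φ1] = [1, 1, 1, 1]
r4 m[X5→φ0] = [5, 8, 6, 6]
r4 m[X5→φ3] = [8850, 13313, 9411, 6572]
r5 m[φ0→X11] = [127, 140, 139, 137]
r5 m[φ0→X5] = [8850, 13313, 9411, 6572]
r5 m[φ1→X11] = [20, 19, 16, 22]
r5 m[φ1→X1] = [38326, 95198, 70352, 42776]
r5 m[φ2→X11] = [2, 5, 2, 7]
r5 m[φ3→X5] = [5, 8, 6, 6]
r5 m[φ4→X11] = [4, 9, 5, 4]
r5 m[X11→φ0] = [160, 855, 160, 616]
r5 m[X11→φ1] = [1016, 6300, 1390, 3836]
r5 m[X11→φ2] = [10160, 23940, 11120, 12056]
r5 m[X11→φ4] = [5080, 13300, 4448, 21098]
r5 m[X1→φ1] = [1, 1, 1, 1]
r5 m[X5→φ0] = [5, 8, 6, 6]
r5 m[X5→φ3] = [8850, 13313, 9411, 6572]
r6 m[φ0→X11] = [127, 140, 139, 137]
r6 m[φ0→X5] = [8850, 13313, 9411, 6572]
r6 m[φ1→X11] = [20, 19, 16, 22]
r6 m[φ1→X1] = [38326, 95198, 70352, 42776]
r6 m[φ2→X11] = [2, 5, 2, 7]
r6 m[φ3→X5] = [5, 8, 6, 6]
r6 m[φ4→X11] = [4, 9, 5, 4]
r6 m[X11→φ0] = [160, 855, 160, 616]
r6 m[X11→φ1] = [1016, 6300, 1390, 3836]
r6 m[X11→φ2] = [10160, 23940, 11120, 12056]
r6 m[X11→φ4] = [5080, 13300, 4448, 21098]
r6 m[X1→φ1] = [1, 1, 1, 1]
r6 m[X5→φ0] = [5, 8, 6, 6]
r6 m[X5→φ3] = [8850, 13313, 9411, 6572]
fixed point reached at round 6
b[X11] = ⊗ incoming = [20320, 119700, 22240, 84392]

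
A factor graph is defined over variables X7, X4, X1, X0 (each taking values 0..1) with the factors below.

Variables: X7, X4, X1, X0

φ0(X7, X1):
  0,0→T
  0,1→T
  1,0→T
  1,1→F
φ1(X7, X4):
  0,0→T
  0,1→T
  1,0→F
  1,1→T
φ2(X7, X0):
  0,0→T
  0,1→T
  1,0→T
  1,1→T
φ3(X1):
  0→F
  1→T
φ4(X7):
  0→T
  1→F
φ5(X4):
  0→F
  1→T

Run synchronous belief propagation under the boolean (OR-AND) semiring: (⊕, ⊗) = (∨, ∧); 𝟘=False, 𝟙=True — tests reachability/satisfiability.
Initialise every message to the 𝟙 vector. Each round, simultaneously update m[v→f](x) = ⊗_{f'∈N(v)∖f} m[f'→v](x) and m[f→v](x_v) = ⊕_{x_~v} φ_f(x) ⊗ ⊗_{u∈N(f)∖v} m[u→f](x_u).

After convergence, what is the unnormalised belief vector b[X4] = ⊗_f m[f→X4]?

b[X4] = [F, T]

init: all messages = 𝟙 over 2 values
r1 m[φ0→X7] = [T, T]
r1 m[φ0→X1] = [T, T]
r1 m[φ1→X7] = [T, T]
r1 m[φ1→X4] = [T, T]
r1 m[φ2→X7] = [T, T]
r1 m[φ2→X0] = [T, T]
r1 m[φ3→X1] = [F, T]
r1 m[φ4→X7] = [T, F]
r1 m[φ5→X4] = [F, T]
r1 m[X7→φ0] = [T, T]
r1 m[X7→φ1] = [T, T]
r1 m[X7→φ2] = [T, T]
r1 m[X7→φ4] = [T, T]
r1 m[X4→φ1] = [T, T]
r1 m[X4→φ5] = [T, T]
r1 m[X1→φ0] = [T, T]
r1 m[X1→φ3] = [T, T]
r1 m[X0→φ2] = [T, T]
r2 m[φ0→X7] = [T, T]
r2 m[φ0→X1] = [T, T]
r2 m[φ1→X7] = [T, T]
r2 m[φ1→X4] = [T, T]
r2 m[φ2→X7] = [T, T]
r2 m[φ2→X0] = [T, T]
r2 m[φ3→X1] = [F, T]
r2 m[φ4→X7] = [T, F]
r2 m[φ5→X4] = [F, T]
r2 m[X7→φ0] = [T, F]
r2 m[X7→φ1] = [T, F]
r2 m[X7→φ2] = [T, F]
r2 m[X7→φ4] = [T, T]
r2 m[X4→φ1] = [F, T]
r2 m[X4→φ5] = [T, T]
r2 m[X1→φ0] = [F, T]
r2 m[X1→φ3] = [T, T]
r2 m[X0→φ2] = [T, T]
r3 m[φ0→X7] = [T, F]
r3 m[φ0→X1] = [T, T]
r3 m[φ1→X7] = [T, T]
r3 m[φ1→X4] = [T, T]
r3 m[φ2→X7] = [T, T]
r3 m[φ2→X0] = [T, T]
r3 m[φ3→X1] = [F, T]
r3 m[φ4→X7] = [T, F]
r3 m[φ5→X4] = [F, T]
r3 m[X7→φ0] = [T, F]
r3 m[X7→φ1] = [T, F]
r3 m[X7→φ2] = [T, F]
r3 m[X7→φ4] = [T, T]
r3 m[X4→φ1] = [F, T]
r3 m[X4→φ5] = [T, T]
r3 m[X1→φ0] = [F, T]
r3 m[X1→φ3] = [T, T]
r3 m[X0→φ2] = [T, T]
r4 m[φ0→X7] = [T, F]
r4 m[φ0→X1] = [T, T]
r4 m[φ1→X7] = [T, T]
r4 m[φ1→X4] = [T, T]
r4 m[φ2→X7] = [T, T]
r4 m[φ2→X0] = [T, T]
r4 m[φ3→X1] = [F, T]
r4 m[φ4→X7] = [T, F]
r4 m[φ5→X4] = [F, T]
r4 m[X7→φ0] = [T, F]
r4 m[X7→φ1] = [T, F]
r4 m[X7→φ2] = [T, F]
r4 m[X7→φ4] = [T, F]
r4 m[X4→φ1] = [F, T]
r4 m[X4→φ5] = [T, T]
r4 m[X1→φ0] = [F, T]
r4 m[X1→φ3] = [T, T]
r4 m[X0→φ2] = [T, T]
r5 m[φ0→X7] = [T, F]
r5 m[φ0→X1] = [T, T]
r5 m[φ1→X7] = [T, T]
r5 m[φ1→X4] = [T, T]
r5 m[φ2→X7] = [T, T]
r5 m[φ2→X0] = [T, T]
r5 m[φ3→X1] = [F, T]
r5 m[φ4→X7] = [T, F]
r5 m[φ5→X4] = [F, T]
r5 m[X7→φ0] = [T, F]
r5 m[X7→φ1] = [T, F]
r5 m[X7→φ2] = [T, F]
r5 m[X7→φ4] = [T, F]
r5 m[X4→φ1] = [F, T]
r5 m[X4→φ5] = [T, T]
r5 m[X1→φ0] = [F, T]
r5 m[X1→φ3] = [T, T]
r5 m[X0→φ2] = [T, T]
fixed point reached at round 5
b[X4] = ⊗ incoming = [F, T]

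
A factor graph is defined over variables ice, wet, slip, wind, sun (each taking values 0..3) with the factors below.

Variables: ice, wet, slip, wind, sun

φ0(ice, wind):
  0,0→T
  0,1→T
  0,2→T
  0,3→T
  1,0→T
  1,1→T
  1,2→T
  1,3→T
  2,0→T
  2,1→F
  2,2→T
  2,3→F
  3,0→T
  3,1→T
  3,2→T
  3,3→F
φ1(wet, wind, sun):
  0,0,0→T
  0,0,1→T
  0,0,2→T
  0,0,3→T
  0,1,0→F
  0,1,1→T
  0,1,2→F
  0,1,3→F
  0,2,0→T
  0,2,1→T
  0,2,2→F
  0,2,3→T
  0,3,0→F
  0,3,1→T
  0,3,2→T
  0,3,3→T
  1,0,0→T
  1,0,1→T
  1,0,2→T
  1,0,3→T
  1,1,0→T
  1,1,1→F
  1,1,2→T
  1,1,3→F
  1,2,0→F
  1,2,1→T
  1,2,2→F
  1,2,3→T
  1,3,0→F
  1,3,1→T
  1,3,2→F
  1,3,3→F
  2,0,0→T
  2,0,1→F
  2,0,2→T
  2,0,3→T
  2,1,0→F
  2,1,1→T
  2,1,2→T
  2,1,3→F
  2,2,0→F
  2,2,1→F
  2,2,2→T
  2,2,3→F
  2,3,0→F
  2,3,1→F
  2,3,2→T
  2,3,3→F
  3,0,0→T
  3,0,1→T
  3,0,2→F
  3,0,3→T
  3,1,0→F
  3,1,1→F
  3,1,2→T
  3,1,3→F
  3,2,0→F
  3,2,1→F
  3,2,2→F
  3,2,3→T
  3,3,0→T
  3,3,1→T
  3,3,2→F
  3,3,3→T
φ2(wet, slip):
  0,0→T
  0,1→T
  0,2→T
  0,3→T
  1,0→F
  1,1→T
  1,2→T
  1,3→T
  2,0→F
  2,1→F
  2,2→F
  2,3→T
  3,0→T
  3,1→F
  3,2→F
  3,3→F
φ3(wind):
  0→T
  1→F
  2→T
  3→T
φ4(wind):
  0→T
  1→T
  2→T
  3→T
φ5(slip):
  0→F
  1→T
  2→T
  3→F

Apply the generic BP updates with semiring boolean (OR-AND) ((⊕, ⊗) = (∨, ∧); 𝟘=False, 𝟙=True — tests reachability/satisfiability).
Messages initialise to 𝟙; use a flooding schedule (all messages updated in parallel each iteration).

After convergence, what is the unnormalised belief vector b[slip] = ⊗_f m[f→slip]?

b[slip] = [F, T, T, F]

init: all messages = 𝟙 over 4 values
r1 m[φ0→ice] = [T, T, T, T]
r1 m[φ0→wind] = [T, T, T, T]
r1 m[φ1→wet] = [T, T, T, T]
r1 m[φ1→wind] = [T, T, T, T]
r1 m[φ1→sun] = [T, T, T, T]
r1 m[φ2→wet] = [T, T, T, T]
r1 m[φ2→slip] = [T, T, T, T]
r1 m[φ3→wind] = [T, F, T, T]
r1 m[φ4→wind] = [T, T, T, T]
r1 m[φ5→slip] = [F, T, T, F]
r1 m[ice→φ0] = [T, T, T, T]
r1 m[wet→φ1] = [T, T, T, T]
r1 m[wet→φ2] = [T, T, T, T]
r1 m[slip→φ2] = [T, T, T, T]
r1 m[slip→φ5] = [T, T, T, T]
r1 m[wind→φ0] = [T, T, T, T]
r1 m[wind→φ1] = [T, T, T, T]
r1 m[wind→φ3] = [T, T, T, T]
r1 m[wind→φ4] = [T, T, T, T]
r1 m[sun→φ1] = [T, T, T, T]
r2 m[φ0→ice] = [T, T, T, T]
r2 m[φ0→wind] = [T, T, T, T]
r2 m[φ1→wet] = [T, T, T, T]
r2 m[φ1→wind] = [T, T, T, T]
r2 m[φ1→sun] = [T, T, T, T]
r2 m[φ2→wet] = [T, T, T, T]
r2 m[φ2→slip] = [T, T, T, T]
r2 m[φ3→wind] = [T, F, T, T]
r2 m[φ4→wind] = [T, T, T, T]
r2 m[φ5→slip] = [F, T, T, F]
r2 m[ice→φ0] = [T, T, T, T]
r2 m[wet→φ1] = [T, T, T, T]
r2 m[wet→φ2] = [T, T, T, T]
r2 m[slip→φ2] = [F, T, T, F]
r2 m[slip→φ5] = [T, T, T, T]
r2 m[wind→φ0] = [T, F, T, T]
r2 m[wind→φ1] = [T, F, T, T]
r2 m[wind→φ3] = [T, T, T, T]
r2 m[wind→φ4] = [T, F, T, T]
r2 m[sun→φ1] = [T, T, T, T]
r3 m[φ0→ice] = [T, T, T, T]
r3 m[φ0→wind] = [T, T, T, T]
r3 m[φ1→wet] = [T, T, T, T]
r3 m[φ1→wind] = [T, T, T, T]
r3 m[φ1→sun] = [T, T, T, T]
r3 m[φ2→wet] = [T, T, F, F]
r3 m[φ2→slip] = [T, T, T, T]
r3 m[φ3→wind] = [T, F, T, T]
r3 m[φ4→wind] = [T, T, T, T]
r3 m[φ5→slip] = [F, T, T, F]
r3 m[ice→φ0] = [T, T, T, T]
r3 m[wet→φ1] = [T, T, T, T]
r3 m[wet→φ2] = [T, T, T, T]
r3 m[slip→φ2] = [F, T, T, F]
r3 m[slip→φ5] = [T, T, T, T]
r3 m[wind→φ0] = [T, F, T, T]
r3 m[wind→φ1] = [T, F, T, T]
r3 m[wind→φ3] = [T, T, T, T]
r3 m[wind→φ4] = [T, F, T, T]
r3 m[sun→φ1] = [T, T, T, T]
r4 m[φ0→ice] = [T, T, T, T]
r4 m[φ0→wind] = [T, T, T, T]
r4 m[φ1→wet] = [T, T, T, T]
r4 m[φ1→wind] = [T, T, T, T]
r4 m[φ1→sun] = [T, T, T, T]
r4 m[φ2→wet] = [T, T, F, F]
r4 m[φ2→slip] = [T, T, T, T]
r4 m[φ3→wind] = [T, F, T, T]
r4 m[φ4→wind] = [T, T, T, T]
r4 m[φ5→slip] = [F, T, T, F]
r4 m[ice→φ0] = [T, T, T, T]
r4 m[wet→φ1] = [T, T, F, F]
r4 m[wet→φ2] = [T, T, T, T]
r4 m[slip→φ2] = [F, T, T, F]
r4 m[slip→φ5] = [T, T, T, T]
r4 m[wind→φ0] = [T, F, T, T]
r4 m[wind→φ1] = [T, F, T, T]
r4 m[wind→φ3] = [T, T, T, T]
r4 m[wind→φ4] = [T, F, T, T]
r4 m[sun→φ1] = [T, T, T, T]
r5 m[φ0→ice] = [T, T, T, T]
r5 m[φ0→wind] = [T, T, T, T]
r5 m[φ1→wet] = [T, T, T, T]
r5 m[φ1→wind] = [T, T, T, T]
r5 m[φ1→sun] = [T, T, T, T]
r5 m[φ2→wet] = [T, T, F, F]
r5 m[φ2→slip] = [T, T, T, T]
r5 m[φ3→wind] = [T, F, T, T]
r5 m[φ4→wind] = [T, T, T, T]
r5 m[φ5→slip] = [F, T, T, F]
r5 m[ice→φ0] = [T, T, T, T]
r5 m[wet→φ1] = [T, T, F, F]
r5 m[wet→φ2] = [T, T, T, T]
r5 m[slip→φ2] = [F, T, T, F]
r5 m[slip→φ5] = [T, T, T, T]
r5 m[wind→φ0] = [T, F, T, T]
r5 m[wind→φ1] = [T, F, T, T]
r5 m[wind→φ3] = [T, T, T, T]
r5 m[wind→φ4] = [T, F, T, T]
r5 m[sun→φ1] = [T, T, T, T]
fixed point reached at round 5
b[slip] = ⊗ incoming = [F, T, T, F]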